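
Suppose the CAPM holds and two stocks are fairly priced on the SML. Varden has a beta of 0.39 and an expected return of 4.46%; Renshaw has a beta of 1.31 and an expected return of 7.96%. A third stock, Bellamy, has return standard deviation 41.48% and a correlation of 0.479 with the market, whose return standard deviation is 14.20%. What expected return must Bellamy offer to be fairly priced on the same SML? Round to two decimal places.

8.30%

MRP = (7.96% − 4.46%) / (1.31 − 0.39) = 3.8043%
R_f = 4.46% − 0.39 × 3.8043% = 2.9763%
β_Bellamy = ρ·σ_i/σ_m = 0.479 × 41.48 / 14.20 = 1.3992
E(R_Bellamy) = R_f + β × MRP = 2.9763% + 1.3992 × 3.8043% = 8.30%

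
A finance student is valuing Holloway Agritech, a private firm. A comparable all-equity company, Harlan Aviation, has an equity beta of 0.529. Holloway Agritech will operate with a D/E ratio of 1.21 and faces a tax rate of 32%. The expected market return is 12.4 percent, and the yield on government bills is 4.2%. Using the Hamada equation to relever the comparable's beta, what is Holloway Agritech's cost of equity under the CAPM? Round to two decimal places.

β_L = β_U × [1 + (1 − t)(D/E)] = 0.529 × [1 + (1 − 0.32) × 1.21]
    = 0.529 × [1 + 0.68 × 1.21] = 0.529 × 1.8228 = 0.9643
MRP = 12.4% − 4.2% = 8.20%
E(R) = R_f + β_L × MRP = 4.2% + 0.9643 × 8.2% = 12.11%

12.11%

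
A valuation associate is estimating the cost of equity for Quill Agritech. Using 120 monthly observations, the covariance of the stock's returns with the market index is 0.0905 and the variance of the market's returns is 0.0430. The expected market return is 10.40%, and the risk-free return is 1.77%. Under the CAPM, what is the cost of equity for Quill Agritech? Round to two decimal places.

β = Cov(R_i, R_m) / Var(R_m) = 0.0905 / 0.0430 = 2.1047
MRP = 10.40% − 1.77% = 8.63%
E(R) = R_f + β × MRP = 1.77% + 2.1047 × 8.63% = 19.93%

19.93%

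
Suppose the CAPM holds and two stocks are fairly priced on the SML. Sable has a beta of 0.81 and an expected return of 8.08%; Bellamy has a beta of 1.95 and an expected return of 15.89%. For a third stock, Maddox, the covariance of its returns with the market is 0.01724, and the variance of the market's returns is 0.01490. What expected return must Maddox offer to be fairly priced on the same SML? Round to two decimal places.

MRP = (15.89% − 8.08%) / (1.95 − 0.81) = 6.8509%
R_f = 8.08% − 0.81 × 6.8509% = 2.5308%
β_Maddox = Cov / Var(R_m) = 0.01724 / 0.01490 = 1.1570
E(R_Maddox) = R_f + β × MRP = 2.5308% + 1.1570 × 6.8509% = 10.46%

10.46%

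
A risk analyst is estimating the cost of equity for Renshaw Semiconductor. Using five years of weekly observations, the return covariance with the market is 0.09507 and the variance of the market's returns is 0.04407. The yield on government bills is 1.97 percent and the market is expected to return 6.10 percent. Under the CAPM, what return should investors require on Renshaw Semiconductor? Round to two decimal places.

10.88%

β = Cov(R_i, R_m) / Var(R_m) = 0.09507 / 0.04407 = 2.1572
MRP = 6.10% − 1.97% = 4.13%
E(R) = R_f + β × MRP = 1.97% + 2.1572 × 4.13% = 10.88%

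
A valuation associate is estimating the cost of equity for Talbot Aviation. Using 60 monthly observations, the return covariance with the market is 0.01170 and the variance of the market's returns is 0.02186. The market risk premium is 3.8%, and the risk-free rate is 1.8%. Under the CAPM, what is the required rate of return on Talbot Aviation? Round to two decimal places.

β = Cov(R_i, R_m) / Var(R_m) = 0.01170 / 0.02186 = 0.5352
E(R) = R_f + β × MRP = 1.8% + 0.5352 × 3.8% = 3.83%

3.83%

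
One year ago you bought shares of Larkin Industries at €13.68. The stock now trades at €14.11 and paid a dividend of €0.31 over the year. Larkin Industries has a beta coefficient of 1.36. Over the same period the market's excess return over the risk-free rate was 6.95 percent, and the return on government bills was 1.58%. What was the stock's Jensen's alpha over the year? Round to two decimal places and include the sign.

-5.62%

Realised HPR = (P1 + D1 − P0) / P0 = (14.11 + 0.31 − 13.68) / 13.68 = 0.74 / 13.68 = 5.4094%
CAPM required = R_f + β·MRP = 1.58% + 1.36 × 6.95% = 11.0320%
α = realised − required = 5.4094% − 11.0320% = -5.62%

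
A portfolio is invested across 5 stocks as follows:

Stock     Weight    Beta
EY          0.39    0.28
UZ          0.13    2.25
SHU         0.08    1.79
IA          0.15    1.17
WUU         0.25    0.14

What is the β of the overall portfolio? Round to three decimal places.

0.755

β_P = Σ w_i β_i = 0.39×0.28 + 0.13×2.25 + 0.08×1.79 + 0.15×1.17 + 0.25×0.14 = 0.7554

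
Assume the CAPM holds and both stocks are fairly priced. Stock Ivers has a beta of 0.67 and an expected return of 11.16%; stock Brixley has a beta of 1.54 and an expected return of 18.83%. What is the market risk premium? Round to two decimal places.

Both satisfy E(R) = R_f + β·MRP, so the slope of the SML is
MRP = (18.83% − 11.16%) / (1.54 − 0.67) = 7.67% / 0.87 = 8.8161%

8.82%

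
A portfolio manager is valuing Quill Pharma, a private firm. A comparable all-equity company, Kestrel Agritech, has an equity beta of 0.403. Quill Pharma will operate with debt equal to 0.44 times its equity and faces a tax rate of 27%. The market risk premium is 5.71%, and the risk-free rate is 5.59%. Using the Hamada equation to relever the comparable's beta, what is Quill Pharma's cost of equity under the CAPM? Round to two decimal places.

8.63%

β_L = β_U × [1 + (1 − t)(D/E)] = 0.403 × [1 + (1 − 0.27) × 0.44]
    = 0.403 × [1 + 0.73 × 0.44] = 0.403 × 1.3212 = 0.5324
E(R) = R_f + β_L × MRP = 5.59% + 0.5324 × 5.71% = 8.63%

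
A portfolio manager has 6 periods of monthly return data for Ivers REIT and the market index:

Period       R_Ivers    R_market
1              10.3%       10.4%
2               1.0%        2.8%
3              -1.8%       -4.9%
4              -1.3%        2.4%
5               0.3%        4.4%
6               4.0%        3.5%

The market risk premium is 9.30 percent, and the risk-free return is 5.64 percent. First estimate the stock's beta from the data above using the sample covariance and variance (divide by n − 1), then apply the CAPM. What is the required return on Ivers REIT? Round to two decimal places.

12.80%

Mean R_i = (10.3 + 1.0 − 1.8 − 1.3 + 0.3 + 4.0) / 6 = 2.0833%
Mean R_m = (10.4 + 2.8 − 4.9 + 2.4 + 4.4 + 3.5) / 6 = 3.1000%
Σ(R_i − R̄_i)(R_m − R̄_m) = 92.1900  ⇒  Cov = 92.1900 / 5 = 18.4380
Σ(R_m − R̄_m)² = 119.7200  ⇒  Var(R_m) = 119.7200 / 5 = 23.9440
β = Cov / Var(R_m) = 18.4380 / 23.9440 = 0.7700
E(R) = R_f + β × MRP = 5.64% + 0.7700 × 9.30% = 12.80%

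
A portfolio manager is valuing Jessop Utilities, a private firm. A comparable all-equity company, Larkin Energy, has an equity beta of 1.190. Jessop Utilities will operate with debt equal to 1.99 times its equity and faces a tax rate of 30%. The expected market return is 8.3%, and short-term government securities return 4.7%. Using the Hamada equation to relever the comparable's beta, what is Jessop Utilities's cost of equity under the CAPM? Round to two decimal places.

β_L = β_U × [1 + (1 − t)(D/E)] = 1.190 × [1 + (1 − 0.30) × 1.99]
    = 1.190 × [1 + 0.70 × 1.99] = 1.190 × 2.3930 = 2.8477
MRP = 8.3% − 4.7% = 3.60%
E(R) = R_f + β_L × MRP = 4.7% + 2.8477 × 3.6% = 14.95%

14.95%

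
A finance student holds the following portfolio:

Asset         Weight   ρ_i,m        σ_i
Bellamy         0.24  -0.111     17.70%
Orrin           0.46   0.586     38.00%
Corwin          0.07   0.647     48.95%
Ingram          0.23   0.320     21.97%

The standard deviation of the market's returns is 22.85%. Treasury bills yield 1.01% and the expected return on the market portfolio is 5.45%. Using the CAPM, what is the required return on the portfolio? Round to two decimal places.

β_Bellamy = -0.111 × 17.70% / 22.85% = -0.0860
β_Orrin = 0.586 × 38.00% / 22.85% = 0.9745
β_Corwin = 0.647 × 48.95% / 22.85% = 1.3860
β_Ingram = 0.320 × 21.97% / 22.85% = 0.3077
β_P = Σ w_i β_i = 0.24×-0.0860 + 0.46×0.9745 + 0.07×1.3860 + 0.23×0.3077 = 0.5954
MRP = 5.45% − 1.01% = 4.44%
E(R_P) = R_f + β_P × MRP = 1.01% + 0.5954 × 4.44% = 3.65%

3.65%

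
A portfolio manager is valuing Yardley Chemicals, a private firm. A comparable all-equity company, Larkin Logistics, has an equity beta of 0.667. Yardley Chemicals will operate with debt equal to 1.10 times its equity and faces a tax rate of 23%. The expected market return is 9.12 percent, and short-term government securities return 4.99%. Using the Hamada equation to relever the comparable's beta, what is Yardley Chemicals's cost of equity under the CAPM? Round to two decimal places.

10.08%

β_L = β_U × [1 + (1 − t)(D/E)] = 0.667 × [1 + (1 − 0.23) × 1.10]
    = 0.667 × [1 + 0.77 × 1.10] = 0.667 × 1.8470 = 1.2319
MRP = 9.12% − 4.99% = 4.13%
E(R) = R_f + β_L × MRP = 4.99% + 1.2319 × 4.13% = 10.08%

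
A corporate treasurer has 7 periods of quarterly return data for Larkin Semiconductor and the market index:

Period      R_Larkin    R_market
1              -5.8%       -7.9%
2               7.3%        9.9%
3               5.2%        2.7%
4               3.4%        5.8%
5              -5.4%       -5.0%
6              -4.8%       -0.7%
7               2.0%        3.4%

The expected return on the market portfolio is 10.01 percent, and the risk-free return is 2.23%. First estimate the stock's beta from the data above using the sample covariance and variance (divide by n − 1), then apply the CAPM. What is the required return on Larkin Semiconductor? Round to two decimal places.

Mean R_i = (-5.8 + 7.3 + 5.2 + 3.4 − 5.4 − 4.8 + 2.0) / 7 = 0.2714%
Mean R_m = (-7.9 + 9.9 + 2.7 + 5.8 − 5.0 − 0.7 + 3.4) / 7 = 1.1714%
Σ(R_i − R̄_i)(R_m − R̄_m) = 186.7843  ⇒  Cov = 186.7843 / 6 = 31.1307
Σ(R_m − R̄_m)² = 228.7943  ⇒  Var(R_m) = 228.7943 / 6 = 38.1324
β = Cov / Var(R_m) = 31.1307 / 38.1324 = 0.8164
MRP = 10.01% − 2.23% = 7.78%
E(R) = R_f + β × MRP = 2.23% + 0.8164 × 7.78% = 8.58%

8.58%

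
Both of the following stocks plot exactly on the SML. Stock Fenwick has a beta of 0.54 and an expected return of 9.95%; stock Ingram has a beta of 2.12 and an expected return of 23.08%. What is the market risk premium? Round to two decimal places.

8.31%

Both satisfy E(R) = R_f + β·MRP, so the slope of the SML is
MRP = (23.08% − 9.95%) / (2.12 − 0.54) = 13.13% / 1.58 = 8.3101%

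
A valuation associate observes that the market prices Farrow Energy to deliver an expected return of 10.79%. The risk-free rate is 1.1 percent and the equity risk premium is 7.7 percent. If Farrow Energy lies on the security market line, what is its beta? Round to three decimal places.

β = (E(R) − R_f) / MRP = (10.79% − 1.1%) / 7.7% = 9.69% / 7.7% = 1.258

1.258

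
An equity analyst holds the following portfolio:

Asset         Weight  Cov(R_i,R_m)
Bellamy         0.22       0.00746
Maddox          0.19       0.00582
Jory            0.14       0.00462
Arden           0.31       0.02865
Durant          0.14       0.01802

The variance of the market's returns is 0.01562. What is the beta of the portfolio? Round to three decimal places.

β_Bellamy = 0.00746 / 0.01562 = 0.4776
β_Maddox = 0.00582 / 0.01562 = 0.3726
β_Jory = 0.00462 / 0.01562 = 0.2958
β_Arden = 0.02865 / 0.01562 = 1.8342
β_Durant = 0.01802 / 0.01562 = 1.1536
β_P = Σ w_i β_i = 0.22×0.4776 + 0.19×0.3726 + 0.14×0.2958 + 0.31×1.8342 + 0.14×1.1536 = 0.9474

0.947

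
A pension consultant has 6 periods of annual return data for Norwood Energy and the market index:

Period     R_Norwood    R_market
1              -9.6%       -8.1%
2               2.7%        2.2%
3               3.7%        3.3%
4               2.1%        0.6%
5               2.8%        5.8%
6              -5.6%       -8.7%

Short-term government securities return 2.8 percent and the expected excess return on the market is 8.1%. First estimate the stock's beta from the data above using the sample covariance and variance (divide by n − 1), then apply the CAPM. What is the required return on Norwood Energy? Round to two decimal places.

9.68%

Mean R_i = (-9.6 + 2.7 + 3.7 + 2.1 + 2.8 − 5.6) / 6 = -0.6500%
Mean R_m = (-8.1 + 2.2 + 3.3 + 0.6 + 5.8 − 8.7) / 6 = -0.8167%
Σ(R_i − R̄_i)(R_m − R̄_m) = 158.9450  ⇒  Cov = 158.9450 / 5 = 31.7890
Σ(R_m − R̄_m)² = 187.0283  ⇒  Var(R_m) = 187.0283 / 5 = 37.4057
β = Cov / Var(R_m) = 31.7890 / 37.4057 = 0.8498
E(R) = R_f + β × MRP = 2.8% + 0.8498 × 8.1% = 9.68%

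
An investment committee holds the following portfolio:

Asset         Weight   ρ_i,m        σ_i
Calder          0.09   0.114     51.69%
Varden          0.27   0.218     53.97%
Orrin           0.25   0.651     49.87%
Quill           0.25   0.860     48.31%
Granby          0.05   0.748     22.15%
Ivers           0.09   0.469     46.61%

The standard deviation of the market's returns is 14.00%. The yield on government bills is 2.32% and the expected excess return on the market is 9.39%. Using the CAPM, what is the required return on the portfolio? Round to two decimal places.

β_Calder = 0.114 × 51.69% / 14.00% = 0.4209
β_Varden = 0.218 × 53.97% / 14.00% = 0.8404
β_Orrin = 0.651 × 49.87% / 14.00% = 2.3190
β_Quill = 0.860 × 48.31% / 14.00% = 2.9676
β_Granby = 0.748 × 22.15% / 14.00% = 1.1834
β_Ivers = 0.469 × 46.61% / 14.00% = 1.5614
β_P = Σ w_i β_i = 0.09×0.4209 + 0.27×0.8404 + 0.25×2.3190 + 0.25×2.9676 + 0.05×1.1834 + 0.09×1.5614 = 1.7861
E(R_P) = R_f + β_P × MRP = 2.32% + 1.7861 × 9.39% = 19.09%

19.09%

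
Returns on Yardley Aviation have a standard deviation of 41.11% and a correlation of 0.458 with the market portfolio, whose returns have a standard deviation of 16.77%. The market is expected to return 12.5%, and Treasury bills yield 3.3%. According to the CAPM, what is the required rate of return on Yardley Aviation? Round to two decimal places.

13.63%

β = ρ × σ_i / σ_m = 0.458 × 41.11% / 16.77% = 1.1227
MRP = 12.5% − 3.3% = 9.20%
E(R) = 3.3% + 1.1227 × 9.2% = 13.63%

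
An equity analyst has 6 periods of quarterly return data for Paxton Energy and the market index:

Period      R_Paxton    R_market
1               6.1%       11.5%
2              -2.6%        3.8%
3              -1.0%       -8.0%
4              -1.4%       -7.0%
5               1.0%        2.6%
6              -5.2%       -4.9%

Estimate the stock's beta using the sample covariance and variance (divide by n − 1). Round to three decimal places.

Mean R_i = (6.1 − 2.6 − 1.0 − 1.4 + 1.0 − 5.2) / 6 = -0.5167%
Mean R_m = (11.5 + 3.8 − 8.0 − 7.0 + 2.6 − 4.9) / 6 = -0.3333%
Σ(R_i − R̄_i)(R_m − R̄_m) = 105.1167  ⇒  Cov = 105.1167 / 5 = 21.0233
Σ(R_m − R̄_m)² = 289.7933  ⇒  Var(R_m) = 289.7933 / 5 = 57.9587
β = Cov / Var(R_m) = 21.0233 / 57.9587 = 0.3627

0.363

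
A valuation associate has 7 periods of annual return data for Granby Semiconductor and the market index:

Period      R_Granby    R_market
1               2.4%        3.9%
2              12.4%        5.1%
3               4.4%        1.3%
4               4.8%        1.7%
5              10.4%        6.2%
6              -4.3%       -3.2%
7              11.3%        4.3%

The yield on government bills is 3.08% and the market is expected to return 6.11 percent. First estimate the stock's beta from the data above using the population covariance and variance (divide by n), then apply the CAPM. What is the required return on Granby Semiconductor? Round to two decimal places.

Mean R_i = (2.4 + 12.4 + 4.4 + 4.8 + 10.4 − 4.3 + 11.3) / 7 = 5.9143%
Mean R_m = (3.9 + 5.1 + 1.3 + 1.7 + 6.2 − 3.2 + 4.3) / 7 = 2.7571%
Σ(R_i − R̄_i)(R_m − R̄_m) = 99.1643  ⇒  Cov = 99.1643 / 7 = 14.1663
Σ(R_m − R̄_m)² = 59.7571  ⇒  Var(R_m) = 59.7571 / 7 = 8.5367
β = Cov / Var(R_m) = 14.1663 / 8.5367 = 1.6595
MRP = 6.11% − 3.08% = 3.03%
E(R) = R_f + β × MRP = 3.08% + 1.6595 × 3.03% = 8.11%

8.11%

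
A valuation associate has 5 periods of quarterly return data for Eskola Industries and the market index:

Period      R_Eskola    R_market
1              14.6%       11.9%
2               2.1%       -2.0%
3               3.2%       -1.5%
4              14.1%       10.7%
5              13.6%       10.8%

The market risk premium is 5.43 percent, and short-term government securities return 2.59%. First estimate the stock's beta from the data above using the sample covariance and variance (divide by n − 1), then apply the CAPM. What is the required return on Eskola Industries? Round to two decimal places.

7.41%

Mean R_i = (14.6 + 2.1 + 3.2 + 14.1 + 13.6) / 5 = 9.5200%
Mean R_m = (11.9 − 2.0 − 1.5 + 10.7 + 10.8) / 5 = 5.9800%
Σ(R_i − R̄_i)(R_m − R̄_m) = 177.8420  ⇒  Cov = 177.8420 / 4 = 44.4605
Σ(R_m − R̄_m)² = 200.1880  ⇒  Var(R_m) = 200.1880 / 4 = 50.0470
β = Cov / Var(R_m) = 44.4605 / 50.0470 = 0.8884
E(R) = R_f + β × MRP = 2.59% + 0.8884 × 5.43% = 7.41%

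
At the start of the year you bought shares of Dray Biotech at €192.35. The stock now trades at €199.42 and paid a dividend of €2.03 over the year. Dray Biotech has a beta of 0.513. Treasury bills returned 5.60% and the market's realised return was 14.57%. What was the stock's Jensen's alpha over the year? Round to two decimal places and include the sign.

-5.47%

Realised HPR = (P1 + D1 − P0) / P0 = (199.42 + 2.03 − 192.35) / 192.35 = 9.10 / 192.35 = 4.7310%
MRP = 14.57% − 5.60% = 8.97%
CAPM required = R_f + β·MRP = 5.60% + 0.513 × 8.97% = 10.20161%
α = realised − required = 4.7310% − 10.20161% = -5.47%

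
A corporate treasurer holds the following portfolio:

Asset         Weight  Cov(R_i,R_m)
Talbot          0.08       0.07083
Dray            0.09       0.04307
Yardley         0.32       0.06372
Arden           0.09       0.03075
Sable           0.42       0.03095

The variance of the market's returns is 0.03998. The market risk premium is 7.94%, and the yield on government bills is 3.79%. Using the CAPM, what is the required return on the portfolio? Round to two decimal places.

β_Talbot = 0.07083 / 0.03998 = 1.7716
β_Dray = 0.04307 / 0.03998 = 1.0773
β_Yardley = 0.06372 / 0.03998 = 1.5938
β_Arden = 0.03075 / 0.03998 = 0.7691
β_Sable = 0.03095 / 0.03998 = 0.7741
β_P = Σ w_i β_i = 0.08×1.7716 + 0.09×1.0773 + 0.32×1.5938 + 0.09×0.7691 + 0.42×0.7741 = 1.1430
E(R_P) = R_f + β_P × MRP = 3.79% + 1.1430 × 7.94% = 12.87%

12.87%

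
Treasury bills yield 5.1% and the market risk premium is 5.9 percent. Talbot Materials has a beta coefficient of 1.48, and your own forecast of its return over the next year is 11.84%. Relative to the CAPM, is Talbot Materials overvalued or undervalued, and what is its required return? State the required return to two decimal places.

Overvalued; required return 13.83%

Required return = R_f + β·MRP = 5.1% + 1.48 × 5.9% = 13.83%
Forecast 11.84% < required 13.83% → the stock plots below the SML → overvalued.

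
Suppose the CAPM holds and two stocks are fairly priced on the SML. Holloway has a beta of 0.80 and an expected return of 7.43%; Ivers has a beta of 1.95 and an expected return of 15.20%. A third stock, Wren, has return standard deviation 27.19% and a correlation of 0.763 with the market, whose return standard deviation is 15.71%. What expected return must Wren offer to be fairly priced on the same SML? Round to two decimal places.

10.95%

MRP = (15.20% − 7.43%) / (1.95 − 0.80) = 6.7565%
R_f = 7.43% − 0.80 × 6.7565% = 2.0248%
β_Wren = ρ·σ_i/σ_m = 0.763 × 27.19 / 15.71 = 1.3206
E(R_Wren) = R_f + β × MRP = 2.0248% + 1.3206 × 6.7565% = 10.95%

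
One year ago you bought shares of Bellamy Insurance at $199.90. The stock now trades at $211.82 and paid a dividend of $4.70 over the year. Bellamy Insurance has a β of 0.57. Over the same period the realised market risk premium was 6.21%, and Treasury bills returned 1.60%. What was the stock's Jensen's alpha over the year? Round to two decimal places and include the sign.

Realised HPR = (P1 + D1 − P0) / P0 = (211.82 + 4.70 − 199.90) / 199.90 = 16.62 / 199.90 = 8.3142%
CAPM required = R_f + β·MRP = 1.60% + 0.57 × 6.21% = 5.1397%
α = realised − required = 8.3142% − 5.1397% = +3.17%

+3.17%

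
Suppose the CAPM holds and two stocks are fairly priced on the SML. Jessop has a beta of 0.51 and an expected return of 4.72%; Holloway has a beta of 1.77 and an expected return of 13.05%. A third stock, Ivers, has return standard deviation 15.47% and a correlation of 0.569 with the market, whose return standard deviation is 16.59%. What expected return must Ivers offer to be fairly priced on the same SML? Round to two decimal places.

4.86%

MRP = (13.05% − 4.72%) / (1.77 − 0.51) = 6.6111%
R_f = 4.72% − 0.51 × 6.6111% = 1.3483%
β_Ivers = ρ·σ_i/σ_m = 0.569 × 15.47 / 16.59 = 0.5306
E(R_Ivers) = R_f + β × MRP = 1.3483% + 0.5306 × 6.6111% = 4.86%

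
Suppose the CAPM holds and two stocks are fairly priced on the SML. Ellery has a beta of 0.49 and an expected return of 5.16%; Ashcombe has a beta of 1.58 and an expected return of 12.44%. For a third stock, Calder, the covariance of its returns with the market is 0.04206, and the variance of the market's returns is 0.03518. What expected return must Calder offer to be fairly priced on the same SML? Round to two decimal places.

MRP = (12.44% − 5.16%) / (1.58 − 0.49) = 6.6789%
R_f = 5.16% − 0.49 × 6.6789% = 1.8873%
β_Calder = Cov / Var(R_m) = 0.04206 / 0.03518 = 1.1956
E(R_Calder) = R_f + β × MRP = 1.8873% + 1.1956 × 6.6789% = 9.87%

9.87%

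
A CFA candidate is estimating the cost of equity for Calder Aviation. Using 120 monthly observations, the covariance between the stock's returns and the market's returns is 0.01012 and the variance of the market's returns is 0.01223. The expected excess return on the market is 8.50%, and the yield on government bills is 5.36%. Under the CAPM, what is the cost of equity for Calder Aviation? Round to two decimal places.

β = Cov(R_i, R_m) / Var(R_m) = 0.01012 / 0.01223 = 0.8275
E(R) = R_f + β × MRP = 5.36% + 0.8275 × 8.50% = 12.39%

12.39%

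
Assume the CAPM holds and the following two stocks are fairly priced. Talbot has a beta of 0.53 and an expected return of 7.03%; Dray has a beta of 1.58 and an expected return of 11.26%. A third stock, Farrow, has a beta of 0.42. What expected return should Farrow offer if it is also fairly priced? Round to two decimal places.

MRP (SML slope) = (11.26% − 7.03%) / (1.58 − 0.53) = 4.23% / 1.05 = 4.0286%
R_f (intercept) = 7.03% − 0.53 × 4.0286% = 4.8948%
E(R_Farrow) = R_f + β × MRP = 4.8948% + 0.42 × 4.0286% = 6.59%

6.59%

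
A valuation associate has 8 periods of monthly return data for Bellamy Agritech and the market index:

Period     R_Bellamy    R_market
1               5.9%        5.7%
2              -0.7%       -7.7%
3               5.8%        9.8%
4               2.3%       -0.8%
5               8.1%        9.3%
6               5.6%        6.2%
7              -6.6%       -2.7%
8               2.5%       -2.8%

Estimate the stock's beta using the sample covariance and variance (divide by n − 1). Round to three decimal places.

0.569

Mean R_i = (5.9 − 0.7 + 5.8 + 2.3 + 8.1 + 5.6 − 6.6 + 2.5) / 8 = 2.8625%
Mean R_m = (5.7 − 7.7 + 9.8 − 0.8 + 9.3 + 6.2 − 2.7 − 2.8) / 8 = 2.1250%
Σ(R_i − R̄_i)(R_m − R̄_m) = 166.2275  ⇒  Cov = 166.2275 / 7 = 23.7468
Σ(R_m − R̄_m)² = 292.3950  ⇒  Var(R_m) = 292.3950 / 7 = 41.7707
β = Cov / Var(R_m) = 23.7468 / 41.7707 = 0.5685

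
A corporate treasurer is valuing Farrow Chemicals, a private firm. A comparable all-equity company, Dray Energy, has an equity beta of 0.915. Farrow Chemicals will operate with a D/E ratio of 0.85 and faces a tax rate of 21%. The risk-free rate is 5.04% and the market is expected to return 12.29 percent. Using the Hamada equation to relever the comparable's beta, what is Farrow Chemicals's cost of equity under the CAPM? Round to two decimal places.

16.13%

β_L = β_U × [1 + (1 − t)(D/E)] = 0.915 × [1 + (1 − 0.21) × 0.85]
    = 0.915 × [1 + 0.79 × 0.85] = 0.915 × 1.6715 = 1.5294
MRP = 12.29% − 5.04% = 7.25%
E(R) = R_f + β_L × MRP = 5.04% + 1.5294 × 7.25% = 16.13%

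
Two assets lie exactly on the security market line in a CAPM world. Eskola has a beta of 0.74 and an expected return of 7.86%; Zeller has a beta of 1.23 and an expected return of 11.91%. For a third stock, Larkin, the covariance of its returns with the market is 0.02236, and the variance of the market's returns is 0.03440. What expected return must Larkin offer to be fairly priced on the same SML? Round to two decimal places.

7.12%

MRP = (11.91% − 7.86%) / (1.23 − 0.74) = 8.2653%
R_f = 7.86% − 0.74 × 8.2653% = 1.7437%
β_Larkin = Cov / Var(R_m) = 0.02236 / 0.03440 = 0.6500
E(R_Larkin) = R_f + β × MRP = 1.7437% + 0.6500 × 8.2653% = 7.12%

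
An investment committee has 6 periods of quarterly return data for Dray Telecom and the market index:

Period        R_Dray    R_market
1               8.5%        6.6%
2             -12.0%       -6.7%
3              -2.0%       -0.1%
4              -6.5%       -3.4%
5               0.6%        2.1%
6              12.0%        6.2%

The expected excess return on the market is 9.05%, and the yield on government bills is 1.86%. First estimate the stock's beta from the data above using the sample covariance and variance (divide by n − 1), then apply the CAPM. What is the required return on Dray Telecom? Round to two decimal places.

Mean R_i = (8.5 − 12.0 − 2.0 − 6.5 + 0.6 + 12.0) / 6 = 0.1000%
Mean R_m = (6.6 − 6.7 − 0.1 − 3.4 + 2.1 + 6.2) / 6 = 0.7833%
Σ(R_i − R̄_i)(R_m − R̄_m) = 233.9900  ⇒  Cov = 233.9900 / 5 = 46.7980
Σ(R_m − R̄_m)² = 139.1883  ⇒  Var(R_m) = 139.1883 / 5 = 27.8377
β = Cov / Var(R_m) = 46.7980 / 27.8377 = 1.6811
E(R) = R_f + β × MRP = 1.86% + 1.6811 × 9.05% = 17.07%

17.07%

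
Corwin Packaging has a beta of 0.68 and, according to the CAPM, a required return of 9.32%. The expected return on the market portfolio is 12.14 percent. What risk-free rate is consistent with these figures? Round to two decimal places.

3.33%

E(R) = R_f + β(E(R_m) − R_f) = R_f(1 − β) + β·E(R_m)
9.32% = R_f × (1 − 0.68) + 0.68 × 12.14%
9.32% = R_f × 0.32 + 8.2552%
R_f = (9.32% − 8.2552%) / 0.32 = 3.33%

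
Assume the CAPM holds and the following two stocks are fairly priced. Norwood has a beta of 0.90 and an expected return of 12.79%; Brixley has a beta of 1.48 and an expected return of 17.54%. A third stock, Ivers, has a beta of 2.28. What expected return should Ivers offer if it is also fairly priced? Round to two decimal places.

24.09%

MRP (SML slope) = (17.54% − 12.79%) / (1.48 − 0.90) = 4.75% / 0.58 = 8.1897%
R_f (intercept) = 12.79% − 0.90 × 8.1897% = 5.4193%
E(R_Ivers) = R_f + β × MRP = 5.4193% + 2.28 × 8.1897% = 24.09%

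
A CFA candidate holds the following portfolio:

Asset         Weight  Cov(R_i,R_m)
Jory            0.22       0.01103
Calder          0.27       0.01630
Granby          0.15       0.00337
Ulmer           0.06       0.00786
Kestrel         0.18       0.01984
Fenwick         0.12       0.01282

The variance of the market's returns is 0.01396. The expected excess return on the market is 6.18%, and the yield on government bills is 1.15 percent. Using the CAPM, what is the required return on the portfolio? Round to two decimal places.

6.87%

β_Jory = 0.01103 / 0.01396 = 0.7901
β_Calder = 0.01630 / 0.01396 = 1.1676
β_Granby = 0.00337 / 0.01396 = 0.2414
β_Ulmer = 0.00786 / 0.01396 = 0.5630
β_Kestrel = 0.01984 / 0.01396 = 1.4212
β_Fenwick = 0.01282 / 0.01396 = 0.9183
β_P = Σ w_i β_i = 0.22×0.7901 + 0.27×1.1676 + 0.15×0.2414 + 0.06×0.5630 + 0.18×1.4212 + 0.12×0.9183 = 0.9251
E(R_P) = R_f + β_P × MRP = 1.15% + 0.9251 × 6.18% = 6.87%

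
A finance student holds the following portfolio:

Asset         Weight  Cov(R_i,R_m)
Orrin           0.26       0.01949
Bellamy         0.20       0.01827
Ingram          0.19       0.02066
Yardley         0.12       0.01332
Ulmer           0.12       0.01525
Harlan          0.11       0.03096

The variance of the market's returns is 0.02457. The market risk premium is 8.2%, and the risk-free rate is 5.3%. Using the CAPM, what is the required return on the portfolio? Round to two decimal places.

β_Orrin = 0.01949 / 0.02457 = 0.7932
β_Bellamy = 0.01827 / 0.02457 = 0.7436
β_Ingram = 0.02066 / 0.02457 = 0.8409
β_Yardley = 0.01332 / 0.02457 = 0.5421
β_Ulmer = 0.01525 / 0.02457 = 0.6207
β_Harlan = 0.03096 / 0.02457 = 1.2601
β_P = Σ w_i β_i = 0.26×0.7932 + 0.20×0.7436 + 0.19×0.8409 + 0.12×0.5421 + 0.12×0.6207 + 0.11×1.2601 = 0.7929
E(R_P) = R_f + β_P × MRP = 5.3% + 0.7929 × 8.2% = 11.80%

11.80%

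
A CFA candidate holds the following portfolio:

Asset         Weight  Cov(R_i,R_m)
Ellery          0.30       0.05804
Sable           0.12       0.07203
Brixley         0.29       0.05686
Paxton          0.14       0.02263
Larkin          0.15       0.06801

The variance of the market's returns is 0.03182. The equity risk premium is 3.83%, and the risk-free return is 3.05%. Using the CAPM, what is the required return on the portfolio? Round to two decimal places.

β_Ellery = 0.05804 / 0.03182 = 1.8240
β_Sable = 0.07203 / 0.03182 = 2.2637
β_Brixley = 0.05686 / 0.03182 = 1.7869
β_Paxton = 0.02263 / 0.03182 = 0.7112
β_Larkin = 0.06801 / 0.03182 = 2.1373
β_P = Σ w_i β_i = 0.30×1.8240 + 0.12×2.2637 + 0.29×1.7869 + 0.14×0.7112 + 0.15×2.1373 = 1.7572
E(R_P) = R_f + β_P × MRP = 3.05% + 1.7572 × 3.83% = 9.78%

9.78%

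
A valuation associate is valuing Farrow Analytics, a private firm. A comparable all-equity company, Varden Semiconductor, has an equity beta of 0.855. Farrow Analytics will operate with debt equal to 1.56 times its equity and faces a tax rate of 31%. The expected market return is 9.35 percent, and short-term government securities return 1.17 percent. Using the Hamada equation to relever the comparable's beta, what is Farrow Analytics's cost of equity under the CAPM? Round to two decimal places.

15.69%

β_L = β_U × [1 + (1 − t)(D/E)] = 0.855 × [1 + (1 − 0.31) × 1.56]
    = 0.855 × [1 + 0.69 × 1.56] = 0.855 × 2.0764 = 1.7753
MRP = 9.35% − 1.17% = 8.18%
E(R) = R_f + β_L × MRP = 1.17% + 1.7753 × 8.18% = 15.69%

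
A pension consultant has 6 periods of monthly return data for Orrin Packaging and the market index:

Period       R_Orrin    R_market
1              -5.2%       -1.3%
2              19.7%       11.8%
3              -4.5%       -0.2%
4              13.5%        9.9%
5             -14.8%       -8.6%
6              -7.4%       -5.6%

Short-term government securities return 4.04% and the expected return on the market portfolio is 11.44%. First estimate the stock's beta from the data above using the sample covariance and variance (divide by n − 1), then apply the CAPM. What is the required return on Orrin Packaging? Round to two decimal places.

15.88%

Mean R_i = (-5.2 + 19.7 − 4.5 + 13.5 − 14.8 − 7.4) / 6 = 0.2167%
Mean R_m = (-1.3 + 11.8 − 0.2 + 9.9 − 8.6 − 5.6) / 6 = 1.0000%
Σ(R_i − R̄_i)(R_m − R̄_m) = 541.1900  ⇒  Cov = 541.1900 / 5 = 108.2380
Σ(R_m − R̄_m)² = 338.3000  ⇒  Var(R_m) = 338.3000 / 5 = 67.6600
β = Cov / Var(R_m) = 108.2380 / 67.6600 = 1.5997
MRP = 11.44% − 4.04% = 7.40%
E(R) = R_f + β × MRP = 4.04% + 1.5997 × 7.40% = 15.88%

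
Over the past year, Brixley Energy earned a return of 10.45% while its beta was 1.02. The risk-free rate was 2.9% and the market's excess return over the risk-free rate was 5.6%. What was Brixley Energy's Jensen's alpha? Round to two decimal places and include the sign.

+1.84%

CAPM benchmark = R_f + β(R_m − R_f) = 2.9% + 1.02 × 5.6% = 8.6120%
α = actual − benchmark = 10.45% − 8.6120% = +1.84%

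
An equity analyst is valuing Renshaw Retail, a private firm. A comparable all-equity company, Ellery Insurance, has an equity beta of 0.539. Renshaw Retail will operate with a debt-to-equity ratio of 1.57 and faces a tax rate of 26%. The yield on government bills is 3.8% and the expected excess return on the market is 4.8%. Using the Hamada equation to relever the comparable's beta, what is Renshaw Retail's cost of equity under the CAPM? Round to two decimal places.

9.39%

β_L = β_U × [1 + (1 − t)(D/E)] = 0.539 × [1 + (1 − 0.26) × 1.57]
    = 0.539 × [1 + 0.74 × 1.57] = 0.539 × 2.1618 = 1.1652
E(R) = R_f + β_L × MRP = 3.8% + 1.1652 × 4.8% = 9.39%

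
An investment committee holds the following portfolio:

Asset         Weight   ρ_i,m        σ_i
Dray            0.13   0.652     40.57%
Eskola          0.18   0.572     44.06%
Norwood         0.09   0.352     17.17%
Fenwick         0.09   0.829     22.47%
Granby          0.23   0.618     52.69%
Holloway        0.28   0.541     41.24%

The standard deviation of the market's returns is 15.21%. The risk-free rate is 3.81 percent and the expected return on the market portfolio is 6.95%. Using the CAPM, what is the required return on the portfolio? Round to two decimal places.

β_Dray = 0.652 × 40.57% / 15.21% = 1.7391
β_Eskola = 0.572 × 44.06% / 15.21% = 1.6570
β_Norwood = 0.352 × 17.17% / 15.21% = 0.3974
β_Fenwick = 0.829 × 22.47% / 15.21% = 1.2247
β_Granby = 0.618 × 52.69% / 15.21% = 2.1409
β_Holloway = 0.541 × 41.24% / 15.21% = 1.4669
β_P = Σ w_i β_i = 0.13×1.7391 + 0.18×1.6570 + 0.09×0.3974 + 0.09×1.2247 + 0.23×2.1409 + 0.28×1.4669 = 1.5735
MRP = 6.95% − 3.81% = 3.14%
E(R_P) = R_f + β_P × MRP = 3.81% + 1.5735 × 3.14% = 8.75%

8.75%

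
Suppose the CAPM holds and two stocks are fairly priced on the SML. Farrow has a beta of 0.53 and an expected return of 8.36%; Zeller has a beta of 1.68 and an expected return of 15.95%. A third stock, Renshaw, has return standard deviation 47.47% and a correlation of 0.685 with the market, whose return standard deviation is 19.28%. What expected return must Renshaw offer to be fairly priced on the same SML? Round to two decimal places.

15.99%

MRP = (15.95% − 8.36%) / (1.68 − 0.53) = 6.6000%
R_f = 8.36% − 0.53 × 6.6000% = 4.8620%
β_Renshaw = ρ·σ_i/σ_m = 0.685 × 47.47 / 19.28 = 1.6866
E(R_Renshaw) = R_f + β × MRP = 4.8620% + 1.6866 × 6.6000% = 15.99%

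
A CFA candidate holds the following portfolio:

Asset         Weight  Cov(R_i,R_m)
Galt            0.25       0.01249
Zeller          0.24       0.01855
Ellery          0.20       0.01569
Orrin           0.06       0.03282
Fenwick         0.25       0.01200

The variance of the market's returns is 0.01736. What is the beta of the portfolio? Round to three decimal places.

0.903

β_Galt = 0.01249 / 0.01736 = 0.7195
β_Zeller = 0.01855 / 0.01736 = 1.0685
β_Ellery = 0.01569 / 0.01736 = 0.9038
β_Orrin = 0.03282 / 0.01736 = 1.8906
β_Fenwick = 0.01200 / 0.01736 = 0.6912
β_P = Σ w_i β_i = 0.25×0.7195 + 0.24×1.0685 + 0.20×0.9038 + 0.06×1.8906 + 0.25×0.6912 = 0.9033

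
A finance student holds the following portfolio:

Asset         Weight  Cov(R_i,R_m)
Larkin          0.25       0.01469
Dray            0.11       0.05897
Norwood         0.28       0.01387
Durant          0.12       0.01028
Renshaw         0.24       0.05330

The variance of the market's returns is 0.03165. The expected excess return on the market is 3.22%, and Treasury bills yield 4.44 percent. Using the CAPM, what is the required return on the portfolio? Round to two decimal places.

β_Larkin = 0.01469 / 0.03165 = 0.4641
β_Dray = 0.05897 / 0.03165 = 1.8632
β_Norwood = 0.01387 / 0.03165 = 0.4382
β_Durant = 0.01028 / 0.03165 = 0.3248
β_Renshaw = 0.05330 / 0.03165 = 1.6840
β_P = Σ w_i β_i = 0.25×0.4641 + 0.11×1.8632 + 0.28×0.4382 + 0.12×0.3248 + 0.24×1.6840 = 0.8868
E(R_P) = R_f + β_P × MRP = 4.44% + 0.8868 × 3.22% = 7.30%

7.30%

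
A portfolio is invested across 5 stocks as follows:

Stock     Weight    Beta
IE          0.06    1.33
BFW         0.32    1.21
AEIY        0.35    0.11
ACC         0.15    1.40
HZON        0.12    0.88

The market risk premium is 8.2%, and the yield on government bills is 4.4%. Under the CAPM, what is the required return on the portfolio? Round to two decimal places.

β_P = Σ w_i β_i = 0.06×1.33 + 0.32×1.21 + 0.35×0.11 + 0.15×1.40 + 0.12×0.88 = 0.8211
E(R_P) = R_f + β_P × MRP = 4.4% + 0.8211 × 8.2% = 11.13%

11.13%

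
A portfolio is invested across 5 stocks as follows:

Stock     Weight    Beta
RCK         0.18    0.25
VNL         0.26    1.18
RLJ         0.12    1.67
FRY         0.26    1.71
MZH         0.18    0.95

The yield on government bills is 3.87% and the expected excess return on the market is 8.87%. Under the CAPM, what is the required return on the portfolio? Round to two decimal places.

β_P = Σ w_i β_i = 0.18×0.25 + 0.26×1.18 + 0.12×1.67 + 0.26×1.71 + 0.18×0.95 = 1.1678
E(R_P) = R_f + β_P × MRP = 3.87% + 1.1678 × 8.87% = 14.23%

14.23%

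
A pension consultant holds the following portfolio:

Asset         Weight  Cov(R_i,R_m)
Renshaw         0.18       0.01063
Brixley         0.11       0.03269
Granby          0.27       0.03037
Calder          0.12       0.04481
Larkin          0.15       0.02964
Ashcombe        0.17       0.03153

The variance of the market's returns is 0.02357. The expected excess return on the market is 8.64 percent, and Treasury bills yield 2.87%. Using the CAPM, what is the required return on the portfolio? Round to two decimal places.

13.46%

β_Renshaw = 0.01063 / 0.02357 = 0.4510
β_Brixley = 0.03269 / 0.02357 = 1.3869
β_Granby = 0.03037 / 0.02357 = 1.2885
β_Calder = 0.04481 / 0.02357 = 1.9011
β_Larkin = 0.02964 / 0.02357 = 1.2575
β_Ashcombe = 0.03153 / 0.02357 = 1.3377
β_P = Σ w_i β_i = 0.18×0.4510 + 0.11×1.3869 + 0.27×1.2885 + 0.12×1.9011 + 0.15×1.2575 + 0.17×1.3377 = 1.2258
E(R_P) = R_f + β_P × MRP = 2.87% + 1.2258 × 8.64% = 13.46%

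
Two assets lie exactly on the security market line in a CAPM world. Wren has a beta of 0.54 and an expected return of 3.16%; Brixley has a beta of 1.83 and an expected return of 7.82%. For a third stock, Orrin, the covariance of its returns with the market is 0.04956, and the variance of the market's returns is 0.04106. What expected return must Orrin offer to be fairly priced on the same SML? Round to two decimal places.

MRP = (7.82% − 3.16%) / (1.83 − 0.54) = 3.6124%
R_f = 3.16% − 0.54 × 3.6124% = 1.2093%
β_Orrin = Cov / Var(R_m) = 0.04956 / 0.04106 = 1.2070
E(R_Orrin) = R_f + β × MRP = 1.2093% + 1.2070 × 3.6124% = 5.57%

5.57%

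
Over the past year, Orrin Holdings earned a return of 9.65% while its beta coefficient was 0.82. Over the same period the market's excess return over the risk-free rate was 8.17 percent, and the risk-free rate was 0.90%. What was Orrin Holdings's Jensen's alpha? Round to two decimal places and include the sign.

+2.05%

CAPM benchmark = R_f + β(R_m − R_f) = 0.90% + 0.82 × 8.17% = 7.5994%
α = actual − benchmark = 9.65% − 7.5994% = +2.05%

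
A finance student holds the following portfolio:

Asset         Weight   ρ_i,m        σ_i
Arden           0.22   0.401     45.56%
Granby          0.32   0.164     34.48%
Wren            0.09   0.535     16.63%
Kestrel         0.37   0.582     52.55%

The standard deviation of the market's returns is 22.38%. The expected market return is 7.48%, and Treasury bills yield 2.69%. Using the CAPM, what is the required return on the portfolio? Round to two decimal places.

β_Arden = 0.401 × 45.56% / 22.38% = 0.8163
β_Granby = 0.164 × 34.48% / 22.38% = 0.2527
β_Wren = 0.535 × 16.63% / 22.38% = 0.3975
β_Kestrel = 0.582 × 52.55% / 22.38% = 1.3666
β_P = Σ w_i β_i = 0.22×0.8163 + 0.32×0.2527 + 0.09×0.3975 + 0.37×1.3666 = 0.8019
MRP = 7.48% − 2.69% = 4.79%
E(R_P) = R_f + β_P × MRP = 2.69% + 0.8019 × 4.79% = 6.53%

6.53%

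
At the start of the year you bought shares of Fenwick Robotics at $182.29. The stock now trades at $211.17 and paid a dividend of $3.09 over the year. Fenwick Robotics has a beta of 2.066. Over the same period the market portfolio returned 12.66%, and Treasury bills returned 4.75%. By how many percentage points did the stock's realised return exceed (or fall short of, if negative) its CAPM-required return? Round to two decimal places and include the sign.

Realised HPR = (P1 + D1 − P0) / P0 = (211.17 + 3.09 − 182.29) / 182.29 = 31.97 / 182.29 = 17.5380%
MRP = 12.66% − 4.75% = 7.91%
CAPM required = R_f + β·MRP = 4.75% + 2.066 × 7.91% = 21.09206%
α = realised − required = 17.5380% − 21.09206% = -3.55%

-3.55%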